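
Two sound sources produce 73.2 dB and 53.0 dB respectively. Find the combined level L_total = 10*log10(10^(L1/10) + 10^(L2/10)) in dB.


10^(73.2/10) = 2.0893e+07
10^(53.0/10) = 199526
Sum = 2.0893e+07 + 199526 = 2.10925e+07
L_total = 10*log10(2.10925e+07) = 73.241 dB


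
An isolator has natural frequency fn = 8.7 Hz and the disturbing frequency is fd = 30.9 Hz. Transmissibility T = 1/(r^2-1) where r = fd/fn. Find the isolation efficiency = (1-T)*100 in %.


r = 30.9 / 8.7 = 3.55172
r^2 - 1 = 3.55172^2 - 1 = 11.6147
T = 1/11.6147 = 0.0860978
Efficiency = (1 - 0.0860978)*100 = 91.39 %


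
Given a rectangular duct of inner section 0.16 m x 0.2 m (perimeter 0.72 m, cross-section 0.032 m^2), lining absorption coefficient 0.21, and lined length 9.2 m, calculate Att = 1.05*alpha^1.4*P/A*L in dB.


alpha^1.4 = 0.21^1.4 = 0.112488
Attenuation rate = 1.05 * alpha^1.4 * P / A
= 1.05 * 0.112488 * 0.72 / 0.032 = 2.65753 dB/m
Total Att = 2.65753 * 9.2 = 24.449 dB


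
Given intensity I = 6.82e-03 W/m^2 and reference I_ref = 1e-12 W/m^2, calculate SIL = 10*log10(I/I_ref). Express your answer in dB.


I / I_ref = 6.82e-03 / 1e-12 = 6.82e+09
SIL = 10 * log10(6.82e+09) = 98.338 dB


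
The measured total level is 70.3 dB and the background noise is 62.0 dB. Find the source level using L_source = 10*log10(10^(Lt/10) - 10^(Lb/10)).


10^(70.3/10) = 1.07152e+07
10^(62.0/10) = 1.58489e+06
Difference = 1.07152e+07 - 1.58489e+06 = 9.13031e+06
L_source = 10*log10(9.13031e+06) = 69.605 dB


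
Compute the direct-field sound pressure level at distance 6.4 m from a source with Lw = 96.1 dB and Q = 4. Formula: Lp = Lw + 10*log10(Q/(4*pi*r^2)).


4*pi*r^2 = 4*pi*6.4^2 = 514.719 m^2
Q / (4*pi*r^2) = 4 / 514.719 = 0.00777123
Lp = 96.1 + 10*log10(0.00777123) = 75.005 dB


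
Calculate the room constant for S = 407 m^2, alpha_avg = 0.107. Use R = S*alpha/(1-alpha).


R = 407 * 0.107 / (1 - 0.107) = 48.767 m^2


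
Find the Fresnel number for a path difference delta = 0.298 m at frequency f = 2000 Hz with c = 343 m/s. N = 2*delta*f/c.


N = 2*delta*f/c = 2*delta/lambda, where lambda = c/f
lambda = 343 / 2000 = 0.1715 m
N = 2 * 0.298 / 0.1715 = 3.4752


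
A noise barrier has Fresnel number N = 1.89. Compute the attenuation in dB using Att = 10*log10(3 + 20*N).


3 + 20*N = 3 + 20*1.89 = 40.8
Att = 10*log10(40.8) = 16.107 dB


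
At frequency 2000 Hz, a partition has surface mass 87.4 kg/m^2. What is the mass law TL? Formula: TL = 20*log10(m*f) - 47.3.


m * f = 87.4 * 2000 = 174800
20*log10(174800) = 104.851 dB
TL = 104.851 - 47.3 = 57.551 dB


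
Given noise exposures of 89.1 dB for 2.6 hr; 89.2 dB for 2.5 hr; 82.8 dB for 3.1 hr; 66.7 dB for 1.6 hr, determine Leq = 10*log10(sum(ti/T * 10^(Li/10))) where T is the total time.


T_total = 2.6 + 2.5 + 3.1 + 1.6 = 9.8 hr
(2.6/9.8) * 10^(89.1/10) = 2.15649e+08
(2.5/9.8) * 10^(89.2/10) = 2.12185e+08
(3.1/9.8) * 10^(82.8/10) = 6.02748e+07
(1.6/9.8) * 10^(66.7/10) = 763649
Sum = 2.15649e+08 + 2.12185e+08 + 6.02748e+07 + 763649 = 4.88872e+08
Leq = 10*log10(4.88872e+08) = 86.892 dB


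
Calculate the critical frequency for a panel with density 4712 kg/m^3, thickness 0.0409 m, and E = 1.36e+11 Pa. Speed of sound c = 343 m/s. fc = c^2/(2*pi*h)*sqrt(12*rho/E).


12*rho/E = 12*4712/1.36e+11 = 4.15765e-07
sqrt(12*rho/E) = sqrt(4.15765e-07) = 0.000644798
c^2/(2*pi*h) = 343^2/(2*pi*0.0409) = 457810
fc = 457810 * 0.000644798 = 295.19 Hz


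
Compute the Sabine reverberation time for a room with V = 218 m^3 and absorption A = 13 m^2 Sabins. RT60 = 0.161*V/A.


RT60 = 0.161 * 218 / 13 = 2.6998 s


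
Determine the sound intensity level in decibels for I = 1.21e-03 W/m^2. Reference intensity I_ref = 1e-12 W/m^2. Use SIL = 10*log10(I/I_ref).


I / I_ref = 1.21e-03 / 1e-12 = 1.21e+09
SIL = 10 * log10(1.21e+09) = 90.828 dB


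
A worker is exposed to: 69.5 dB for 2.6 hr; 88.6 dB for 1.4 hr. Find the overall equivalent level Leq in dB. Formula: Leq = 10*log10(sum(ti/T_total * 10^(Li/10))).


T_total = 2.6 + 1.4 = 4.0 hr
(2.6/4.0) * 10^(69.5/10) = 5.79313e+06
(1.4/4.0) * 10^(88.6/10) = 2.53553e+08
Sum = 5.79313e+06 + 2.53553e+08 = 2.59346e+08
Leq = 10*log10(2.59346e+08) = 84.139 dB


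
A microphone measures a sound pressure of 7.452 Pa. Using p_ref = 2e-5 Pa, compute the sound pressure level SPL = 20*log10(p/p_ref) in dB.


p / p_ref = 7.452 / 2e-5 = 372600
SPL = 20 * log10(372600) = 111.42 dB


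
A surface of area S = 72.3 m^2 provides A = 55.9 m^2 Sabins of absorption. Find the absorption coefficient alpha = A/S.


Absorption coefficient = absorbed power / incident power
alpha = A / S = 55.9 / 72.3 = 0.77317


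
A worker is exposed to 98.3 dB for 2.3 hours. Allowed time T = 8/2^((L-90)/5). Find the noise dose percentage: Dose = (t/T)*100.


T_allowed = 8 / 2^((98.3 - 90)/5) = 2.53151 hr
Dose = 2.3 / 2.53151 * 100 = 90.855 %


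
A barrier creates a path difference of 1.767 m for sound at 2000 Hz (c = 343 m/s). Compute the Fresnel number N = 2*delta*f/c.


N = 2*delta*f/c = 2*delta/lambda, where lambda = c/f
lambda = 343 / 2000 = 0.1715 m
N = 2 * 1.767 / 0.1715 = 20.606


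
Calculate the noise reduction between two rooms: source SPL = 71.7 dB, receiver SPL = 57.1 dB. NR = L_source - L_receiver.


NR = L_source - L_receiver (difference between source and receiving room levels)
NR = 71.7 - 57.1 = 14.6 dB


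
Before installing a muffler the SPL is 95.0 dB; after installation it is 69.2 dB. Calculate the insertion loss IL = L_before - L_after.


Insertion loss = SPL without muffler - SPL with muffler
IL = 95.0 - 69.2 = 25.8 dB


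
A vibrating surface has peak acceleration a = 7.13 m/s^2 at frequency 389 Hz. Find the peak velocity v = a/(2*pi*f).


omega = 2*pi*f = 2*pi*389 = 2444.16 rad/s
v = a / omega = 7.13 / 2444.16 = 0.0029172 m/s


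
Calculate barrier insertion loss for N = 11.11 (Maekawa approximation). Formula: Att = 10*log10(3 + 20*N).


3 + 20*N = 3 + 20*11.11 = 225.2
Att = 10*log10(225.2) = 23.526 dB


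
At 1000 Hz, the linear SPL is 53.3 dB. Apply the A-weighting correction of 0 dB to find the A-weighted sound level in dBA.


A-weighting table: 1000 Hz -> 0 dB correction
SPL_A = SPL + correction = 53.3 + (0) = 53.3 dBA


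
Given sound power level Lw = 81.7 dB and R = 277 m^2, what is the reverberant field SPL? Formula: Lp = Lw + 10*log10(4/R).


4/R = 4/277 = 0.0144404
Lp = 81.7 + 10*log10(0.0144404) = 63.296 dB


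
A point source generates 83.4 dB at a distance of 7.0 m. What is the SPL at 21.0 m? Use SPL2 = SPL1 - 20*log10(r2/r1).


r2/r1 = 21.0/7.0 = 3
Correction = 20*log10(3) = 9.54243 dB
SPL2 = 83.4 - 9.54243 = 73.858 dB


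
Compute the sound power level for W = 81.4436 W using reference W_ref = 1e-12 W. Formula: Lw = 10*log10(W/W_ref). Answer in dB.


W / W_ref = 81.4436 / 1e-12 = 8.14436e+13
Lw = 10 * log10(8.14436e+13) = 139.11 dB


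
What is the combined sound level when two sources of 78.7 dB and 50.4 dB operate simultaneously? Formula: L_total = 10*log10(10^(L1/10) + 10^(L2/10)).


10^(78.7/10) = 7.4131e+07
10^(50.4/10) = 109648
Sum = 7.4131e+07 + 109648 = 7.42406e+07
L_total = 10*log10(7.42406e+07) = 78.706 dB


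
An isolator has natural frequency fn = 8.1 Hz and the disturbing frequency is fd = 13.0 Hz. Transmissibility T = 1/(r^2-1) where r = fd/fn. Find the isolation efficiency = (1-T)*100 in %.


r = 13.0 / 8.1 = 1.60494
r^2 - 1 = 1.60494^2 - 1 = 1.57583
T = 1/1.57583 = 0.634586
Efficiency = (1 - 0.634586)*100 = 36.541 %


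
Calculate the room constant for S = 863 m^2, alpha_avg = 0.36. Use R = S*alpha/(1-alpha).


R = 863 * 0.36 / (1 - 0.36) = 485.44 m^2


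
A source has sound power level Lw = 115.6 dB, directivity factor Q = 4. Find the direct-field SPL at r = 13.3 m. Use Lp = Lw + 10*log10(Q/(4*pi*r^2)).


4*pi*r^2 = 4*pi*13.3^2 = 2222.87 m^2
Q / (4*pi*r^2) = 4 / 2222.87 = 0.00179948
Lp = 115.6 + 10*log10(0.00179948) = 88.151 dB


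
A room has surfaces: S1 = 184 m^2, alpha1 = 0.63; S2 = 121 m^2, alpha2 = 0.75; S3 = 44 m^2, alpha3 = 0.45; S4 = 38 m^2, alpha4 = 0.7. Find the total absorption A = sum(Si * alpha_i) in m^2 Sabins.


184 * 0.63 = 115.92
121 * 0.75 = 90.75
44 * 0.45 = 19.8
38 * 0.7 = 26.6
A_total = 115.92 + 90.75 + 19.8 + 26.6 = 253.07 m^2


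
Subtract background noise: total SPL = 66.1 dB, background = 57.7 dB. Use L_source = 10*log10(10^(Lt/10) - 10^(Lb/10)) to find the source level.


10^(66.1/10) = 4.0738e+06
10^(57.7/10) = 588844
Difference = 4.0738e+06 - 588844 = 3.48496e+06
L_source = 10*log10(3.48496e+06) = 65.422 dB


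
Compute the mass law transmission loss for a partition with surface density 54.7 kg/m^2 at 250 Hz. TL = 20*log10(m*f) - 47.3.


m * f = 54.7 * 250 = 13675
20*log10(13675) = 82.7185 dB
TL = 82.7185 - 47.3 = 35.419 dB


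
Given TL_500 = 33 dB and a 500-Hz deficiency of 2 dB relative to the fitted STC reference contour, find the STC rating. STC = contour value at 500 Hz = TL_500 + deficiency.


By ASTM E413, STC = value of the fitted reference contour at 500 Hz.
Contour value at 500 Hz = TL_500 + deficiency = 33 + 2 = 35
STC = 35


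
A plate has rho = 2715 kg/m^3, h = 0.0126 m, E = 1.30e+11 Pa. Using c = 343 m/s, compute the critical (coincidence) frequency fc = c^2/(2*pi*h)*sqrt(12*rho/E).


12*rho/E = 12*2715/1.30e+11 = 2.50615e-07
sqrt(12*rho/E) = sqrt(2.50615e-07) = 0.000500615
c^2/(2*pi*h) = 343^2/(2*pi*0.0126) = 1.48607e+06
fc = 1.48607e+06 * 0.000500615 = 743.95 Hz


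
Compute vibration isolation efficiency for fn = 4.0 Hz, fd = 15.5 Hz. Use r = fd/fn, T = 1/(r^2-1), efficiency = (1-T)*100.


r = 15.5 / 4.0 = 3.875
r^2 - 1 = 3.875^2 - 1 = 14.0156
T = 1/14.0156 = 0.0713491
Efficiency = (1 - 0.0713491)*100 = 92.865 %


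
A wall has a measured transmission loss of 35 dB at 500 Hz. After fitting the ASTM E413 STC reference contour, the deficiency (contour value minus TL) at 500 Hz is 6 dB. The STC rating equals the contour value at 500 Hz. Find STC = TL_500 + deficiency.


By ASTM E413, STC = value of the fitted reference contour at 500 Hz.
Contour value at 500 Hz = TL_500 + deficiency = 35 + 6 = 41
STC = 41


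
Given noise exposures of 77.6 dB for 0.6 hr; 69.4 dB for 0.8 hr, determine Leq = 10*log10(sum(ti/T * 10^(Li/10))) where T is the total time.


T_total = 0.6 + 0.8 = 1.4 hr
(0.6/1.4) * 10^(77.6/10) = 2.46617e+07
(0.8/1.4) * 10^(69.4/10) = 4.97693e+06
Sum = 2.46617e+07 + 4.97693e+06 = 2.96386e+07
Leq = 10*log10(2.96386e+07) = 74.719 dB


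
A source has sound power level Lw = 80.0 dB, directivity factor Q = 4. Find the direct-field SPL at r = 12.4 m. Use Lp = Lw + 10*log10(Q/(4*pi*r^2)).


4*pi*r^2 = 4*pi*12.4^2 = 1932.21 m^2
Q / (4*pi*r^2) = 4 / 1932.21 = 0.00207017
Lp = 80.0 + 10*log10(0.00207017) = 53.16 dB


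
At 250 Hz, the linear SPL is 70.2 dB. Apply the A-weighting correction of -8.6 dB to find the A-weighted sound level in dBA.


A-weighting table: 250 Hz -> -8.6 dB correction
SPL_A = SPL + correction = 70.2 + (-8.6) = 61.6 dBA


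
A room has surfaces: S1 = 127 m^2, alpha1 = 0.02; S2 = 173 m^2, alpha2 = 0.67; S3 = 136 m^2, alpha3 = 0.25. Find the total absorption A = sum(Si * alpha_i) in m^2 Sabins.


127 * 0.02 = 2.54
173 * 0.67 = 115.91
136 * 0.25 = 34
A_total = 2.54 + 115.91 + 34 = 152.45 m^2


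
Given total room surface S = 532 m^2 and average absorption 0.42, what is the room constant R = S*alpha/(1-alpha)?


R = 532 * 0.42 / (1 - 0.42) = 385.24 m^2


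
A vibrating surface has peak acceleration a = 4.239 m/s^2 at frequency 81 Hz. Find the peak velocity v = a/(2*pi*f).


omega = 2*pi*f = 2*pi*81 = 508.938 rad/s
v = a / omega = 4.239 / 508.938 = 0.0083291 m/s


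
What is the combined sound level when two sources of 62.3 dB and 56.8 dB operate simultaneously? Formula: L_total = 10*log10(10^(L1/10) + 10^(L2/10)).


10^(62.3/10) = 1.69824e+06
10^(56.8/10) = 478630
Sum = 1.69824e+06 + 478630 = 2.17687e+06
L_total = 10*log10(2.17687e+06) = 63.378 dB


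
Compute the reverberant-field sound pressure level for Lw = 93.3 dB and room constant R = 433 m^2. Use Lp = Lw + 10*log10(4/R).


4/R = 4/433 = 0.00923788
Lp = 93.3 + 10*log10(0.00923788) = 72.956 dB


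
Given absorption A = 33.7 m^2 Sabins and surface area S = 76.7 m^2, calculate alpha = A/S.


Absorption coefficient = absorbed power / incident power
alpha = A / S = 33.7 / 76.7 = 0.43937


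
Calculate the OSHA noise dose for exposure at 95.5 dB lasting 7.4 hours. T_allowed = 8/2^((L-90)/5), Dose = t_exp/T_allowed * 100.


T_allowed = 8 / 2^((95.5 - 90)/5) = 3.73213 hr
Dose = 7.4 / 3.73213 * 100 = 198.28 %


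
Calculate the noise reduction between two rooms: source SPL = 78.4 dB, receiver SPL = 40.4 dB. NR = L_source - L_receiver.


NR = L_source - L_receiver (difference between source and receiving room levels)
NR = 78.4 - 40.4 = 38 dB


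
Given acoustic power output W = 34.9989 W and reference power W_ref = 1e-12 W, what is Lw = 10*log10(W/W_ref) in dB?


W / W_ref = 34.9989 / 1e-12 = 3.49989e+13
Lw = 10 * log10(3.49989e+13) = 135.44 dB


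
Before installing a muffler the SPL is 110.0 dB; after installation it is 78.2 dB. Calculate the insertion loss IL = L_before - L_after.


Insertion loss = SPL without muffler - SPL with muffler
IL = 110.0 - 78.2 = 31.8 dB


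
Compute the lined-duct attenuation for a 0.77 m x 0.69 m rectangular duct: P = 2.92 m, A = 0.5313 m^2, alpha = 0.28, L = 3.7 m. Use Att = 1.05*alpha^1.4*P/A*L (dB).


alpha^1.4 = 0.28^1.4 = 0.168276
Attenuation rate = 1.05 * alpha^1.4 * P / A
= 1.05 * 0.168276 * 2.92 / 0.5313 = 0.971079 dB/m
Total Att = 0.971079 * 3.7 = 3.593 dB


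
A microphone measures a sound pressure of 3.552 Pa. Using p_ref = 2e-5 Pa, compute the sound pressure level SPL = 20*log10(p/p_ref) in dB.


p / p_ref = 3.552 / 2e-5 = 177600
SPL = 20 * log10(177600) = 104.99 dB


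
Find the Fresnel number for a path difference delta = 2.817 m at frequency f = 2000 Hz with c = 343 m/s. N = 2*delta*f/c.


N = 2*delta*f/c = 2*delta/lambda, where lambda = c/f
lambda = 343 / 2000 = 0.1715 m
N = 2 * 2.817 / 0.1715 = 32.851


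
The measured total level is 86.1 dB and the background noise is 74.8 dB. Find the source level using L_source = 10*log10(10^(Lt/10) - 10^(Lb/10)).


10^(86.1/10) = 4.0738e+08
10^(74.8/10) = 3.01995e+07
Difference = 4.0738e+08 - 3.01995e+07 = 3.7718e+08
L_source = 10*log10(3.7718e+08) = 85.765 dB


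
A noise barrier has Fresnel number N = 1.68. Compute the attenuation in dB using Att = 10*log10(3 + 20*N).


3 + 20*N = 3 + 20*1.68 = 36.6
Att = 10*log10(36.6) = 15.635 dB


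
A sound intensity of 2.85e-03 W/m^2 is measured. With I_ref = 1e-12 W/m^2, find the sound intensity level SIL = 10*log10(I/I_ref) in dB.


I / I_ref = 2.85e-03 / 1e-12 = 2.85e+09
SIL = 10 * log10(2.85e+09) = 94.548 dB


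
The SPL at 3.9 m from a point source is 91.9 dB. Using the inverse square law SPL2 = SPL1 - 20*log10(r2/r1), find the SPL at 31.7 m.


r2/r1 = 31.7/3.9 = 8.12821
Correction = 20*log10(8.12821) = 18.1999 dB
SPL2 = 91.9 - 18.1999 = 73.7 dB


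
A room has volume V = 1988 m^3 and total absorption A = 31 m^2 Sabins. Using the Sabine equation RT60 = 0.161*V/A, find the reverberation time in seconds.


RT60 = 0.161 * 1988 / 31 = 10.325 s


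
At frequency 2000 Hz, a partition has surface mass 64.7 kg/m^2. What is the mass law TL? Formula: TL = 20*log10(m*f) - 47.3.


m * f = 64.7 * 2000 = 129400
20*log10(129400) = 102.239 dB
TL = 102.239 - 47.3 = 54.939 dB


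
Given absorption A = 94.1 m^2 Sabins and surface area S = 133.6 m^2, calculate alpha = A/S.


Absorption coefficient = absorbed power / incident power
alpha = A / S = 94.1 / 133.6 = 0.70434


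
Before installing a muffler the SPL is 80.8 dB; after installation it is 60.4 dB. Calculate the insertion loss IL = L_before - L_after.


Insertion loss = SPL without muffler - SPL with muffler
IL = 80.8 - 60.4 = 20.4 dB


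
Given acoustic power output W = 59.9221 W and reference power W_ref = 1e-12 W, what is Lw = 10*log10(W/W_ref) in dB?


W / W_ref = 59.9221 / 1e-12 = 5.99221e+13
Lw = 10 * log10(5.99221e+13) = 137.78 dB


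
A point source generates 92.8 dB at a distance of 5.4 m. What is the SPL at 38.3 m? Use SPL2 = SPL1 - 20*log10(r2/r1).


r2/r1 = 38.3/5.4 = 7.09259
Correction = 20*log10(7.09259) = 17.0161 dB
SPL2 = 92.8 - 17.0161 = 75.784 dB


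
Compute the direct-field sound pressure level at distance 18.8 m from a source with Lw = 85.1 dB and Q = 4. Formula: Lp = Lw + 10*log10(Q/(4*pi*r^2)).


4*pi*r^2 = 4*pi*18.8^2 = 4441.46 m^2
Q / (4*pi*r^2) = 4 / 4441.46 = 0.000900605
Lp = 85.1 + 10*log10(0.000900605) = 54.645 dB


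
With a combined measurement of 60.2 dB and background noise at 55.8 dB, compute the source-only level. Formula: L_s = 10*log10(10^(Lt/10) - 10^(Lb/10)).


10^(60.2/10) = 1.04713e+06
10^(55.8/10) = 380189
Difference = 1.04713e+06 - 380189 = 666941
L_source = 10*log10(666941) = 58.241 dB


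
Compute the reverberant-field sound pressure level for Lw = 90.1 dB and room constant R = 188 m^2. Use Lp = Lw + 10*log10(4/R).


4/R = 4/188 = 0.0212766
Lp = 90.1 + 10*log10(0.0212766) = 73.379 dB


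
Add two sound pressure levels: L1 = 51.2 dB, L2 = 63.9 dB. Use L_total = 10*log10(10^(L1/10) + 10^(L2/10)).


10^(51.2/10) = 131826
10^(63.9/10) = 2.45471e+06
Sum = 131826 + 2.45471e+06 = 2.58654e+06
L_total = 10*log10(2.58654e+06) = 64.127 dB


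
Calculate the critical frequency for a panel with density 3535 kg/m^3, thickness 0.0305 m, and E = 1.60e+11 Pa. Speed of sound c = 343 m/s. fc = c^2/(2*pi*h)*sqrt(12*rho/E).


12*rho/E = 12*3535/1.60e+11 = 2.65125e-07
sqrt(12*rho/E) = sqrt(2.65125e-07) = 0.000514903
c^2/(2*pi*h) = 343^2/(2*pi*0.0305) = 613915
fc = 613915 * 0.000514903 = 316.11 Hz


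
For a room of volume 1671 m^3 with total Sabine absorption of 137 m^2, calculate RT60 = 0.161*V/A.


RT60 = 0.161 * 1671 / 137 = 1.9637 s


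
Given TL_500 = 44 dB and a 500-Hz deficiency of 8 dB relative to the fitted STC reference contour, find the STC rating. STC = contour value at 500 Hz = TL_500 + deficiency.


By ASTM E413, STC = value of the fitted reference contour at 500 Hz.
Contour value at 500 Hz = TL_500 + deficiency = 44 + 8 = 52
STC = 52


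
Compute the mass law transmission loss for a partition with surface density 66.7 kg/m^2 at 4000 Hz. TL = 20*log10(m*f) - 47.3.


m * f = 66.7 * 4000 = 266800
20*log10(266800) = 108.524 dB
TL = 108.524 - 47.3 = 61.224 dB


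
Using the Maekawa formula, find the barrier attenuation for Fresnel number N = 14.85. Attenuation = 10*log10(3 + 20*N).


3 + 20*N = 3 + 20*14.85 = 300
Att = 10*log10(300) = 24.771 dB


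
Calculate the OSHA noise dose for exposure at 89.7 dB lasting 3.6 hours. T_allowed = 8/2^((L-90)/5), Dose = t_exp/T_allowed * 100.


T_allowed = 8 / 2^((89.7 - 90)/5) = 8.33973 hr
Dose = 3.6 / 8.33973 * 100 = 43.167 %


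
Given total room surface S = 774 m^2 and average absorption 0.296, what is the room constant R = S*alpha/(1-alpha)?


R = 774 * 0.296 / (1 - 0.296) = 325.43 m^2


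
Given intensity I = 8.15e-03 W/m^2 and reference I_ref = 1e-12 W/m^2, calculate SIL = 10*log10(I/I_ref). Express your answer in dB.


I / I_ref = 8.15e-03 / 1e-12 = 8.15e+09
SIL = 10 * log10(8.15e+09) = 99.112 dB


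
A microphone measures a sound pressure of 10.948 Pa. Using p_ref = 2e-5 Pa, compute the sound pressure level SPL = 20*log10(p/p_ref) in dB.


p / p_ref = 10.948 / 2e-5 = 547400
SPL = 20 * log10(547400) = 114.77 dB


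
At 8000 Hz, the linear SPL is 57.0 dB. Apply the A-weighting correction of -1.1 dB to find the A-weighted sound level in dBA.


A-weighting table: 8000 Hz -> -1.1 dB correction
SPL_A = SPL + correction = 57.0 + (-1.1) = 55.9 dBA


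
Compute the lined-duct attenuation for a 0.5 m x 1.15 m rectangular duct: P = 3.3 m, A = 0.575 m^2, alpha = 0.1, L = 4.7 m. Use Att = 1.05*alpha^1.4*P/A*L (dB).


alpha^1.4 = 0.1^1.4 = 0.0398107
Attenuation rate = 1.05 * alpha^1.4 * P / A
= 1.05 * 0.0398107 * 3.3 / 0.575 = 0.239903 dB/m
Total Att = 0.239903 * 4.7 = 1.1275 dB


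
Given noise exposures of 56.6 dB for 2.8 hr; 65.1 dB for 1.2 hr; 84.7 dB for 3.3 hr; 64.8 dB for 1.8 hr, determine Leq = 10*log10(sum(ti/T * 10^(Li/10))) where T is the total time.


T_total = 2.8 + 1.2 + 3.3 + 1.8 = 9.1 hr
(2.8/9.1) * 10^(56.6/10) = 140643
(1.2/9.1) * 10^(65.1/10) = 426717
(3.3/9.1) * 10^(84.7/10) = 1.07022e+08
(1.8/9.1) * 10^(64.8/10) = 597353
Sum = 140643 + 426717 + 1.07022e+08 + 597353 = 1.08187e+08
Leq = 10*log10(1.08187e+08) = 80.342 dB


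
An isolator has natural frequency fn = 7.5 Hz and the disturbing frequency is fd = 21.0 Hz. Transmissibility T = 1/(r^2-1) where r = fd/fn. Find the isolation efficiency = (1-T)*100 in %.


r = 21.0 / 7.5 = 2.8
r^2 - 1 = 2.8^2 - 1 = 6.84
T = 1/6.84 = 0.146199
Efficiency = (1 - 0.146199)*100 = 85.38 %


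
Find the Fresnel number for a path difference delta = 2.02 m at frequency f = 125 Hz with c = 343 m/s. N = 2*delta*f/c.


N = 2*delta*f/c = 2*delta/lambda, where lambda = c/f
lambda = 343 / 125 = 2.744 m
N = 2 * 2.02 / 2.744 = 1.4723


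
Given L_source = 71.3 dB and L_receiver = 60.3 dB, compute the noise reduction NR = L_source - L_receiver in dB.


NR = L_source - L_receiver (difference between source and receiving room levels)
NR = 71.3 - 60.3 = 11 dB


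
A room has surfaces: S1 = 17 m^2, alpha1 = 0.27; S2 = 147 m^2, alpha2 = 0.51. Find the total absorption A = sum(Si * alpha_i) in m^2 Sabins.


17 * 0.27 = 4.59
147 * 0.51 = 74.97
A_total = 4.59 + 74.97 = 79.56 m^2


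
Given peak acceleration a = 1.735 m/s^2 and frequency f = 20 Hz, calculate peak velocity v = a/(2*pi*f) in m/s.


omega = 2*pi*f = 2*pi*20 = 125.664 rad/s
v = a / omega = 1.735 / 125.664 = 0.013807 m/s


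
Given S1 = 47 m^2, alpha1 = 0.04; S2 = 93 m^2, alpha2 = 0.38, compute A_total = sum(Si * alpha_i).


47 * 0.04 = 1.88
93 * 0.38 = 35.34
A_total = 1.88 + 35.34 = 37.22 m^2


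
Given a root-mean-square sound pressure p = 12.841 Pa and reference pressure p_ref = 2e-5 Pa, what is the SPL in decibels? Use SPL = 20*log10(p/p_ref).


p / p_ref = 12.841 / 2e-5 = 642050
SPL = 20 * log10(642050) = 116.15 dB


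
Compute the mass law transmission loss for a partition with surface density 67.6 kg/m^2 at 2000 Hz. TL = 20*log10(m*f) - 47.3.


m * f = 67.6 * 2000 = 135200
20*log10(135200) = 102.62 dB
TL = 102.62 - 47.3 = 55.32 dB


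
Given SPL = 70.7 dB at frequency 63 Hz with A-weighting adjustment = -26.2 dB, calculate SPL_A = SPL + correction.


A-weighting table: 63 Hz -> -26.2 dB correction
SPL_A = SPL + correction = 70.7 + (-26.2) = 44.5 dBA


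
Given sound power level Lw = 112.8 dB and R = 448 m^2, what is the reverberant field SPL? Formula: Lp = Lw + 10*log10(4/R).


4/R = 4/448 = 0.00892857
Lp = 112.8 + 10*log10(0.00892857) = 92.308 dB


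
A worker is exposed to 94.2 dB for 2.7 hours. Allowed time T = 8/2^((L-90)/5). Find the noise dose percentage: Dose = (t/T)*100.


T_allowed = 8 / 2^((94.2 - 90)/5) = 4.46915 hr
Dose = 2.7 / 4.46915 * 100 = 60.414 %


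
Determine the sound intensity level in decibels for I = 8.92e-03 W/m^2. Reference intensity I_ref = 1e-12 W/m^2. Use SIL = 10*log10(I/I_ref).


I / I_ref = 8.92e-03 / 1e-12 = 8.92e+09
SIL = 10 * log10(8.92e+09) = 99.504 dB


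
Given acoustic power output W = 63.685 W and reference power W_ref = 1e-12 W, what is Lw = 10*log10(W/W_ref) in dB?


W / W_ref = 63.685 / 1e-12 = 6.3685e+13
Lw = 10 * log10(6.3685e+13) = 138.04 dB


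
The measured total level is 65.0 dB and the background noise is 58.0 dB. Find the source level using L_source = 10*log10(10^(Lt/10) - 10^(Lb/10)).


10^(65.0/10) = 3.16228e+06
10^(58.0/10) = 630957
Difference = 3.16228e+06 - 630957 = 2.53132e+06
L_source = 10*log10(2.53132e+06) = 64.033 dB


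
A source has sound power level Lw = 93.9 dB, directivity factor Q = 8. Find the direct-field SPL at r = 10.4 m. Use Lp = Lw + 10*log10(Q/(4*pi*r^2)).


4*pi*r^2 = 4*pi*10.4^2 = 1359.18 m^2
Q / (4*pi*r^2) = 8 / 1359.18 = 0.0058859
Lp = 93.9 + 10*log10(0.0058859) = 71.598 dB


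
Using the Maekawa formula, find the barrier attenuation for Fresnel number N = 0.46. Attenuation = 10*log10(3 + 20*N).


3 + 20*N = 3 + 20*0.46 = 12.2
Att = 10*log10(12.2) = 10.864 dB


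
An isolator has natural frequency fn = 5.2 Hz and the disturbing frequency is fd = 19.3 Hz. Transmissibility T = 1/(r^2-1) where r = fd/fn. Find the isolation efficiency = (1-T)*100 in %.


r = 19.3 / 5.2 = 3.71154
r^2 - 1 = 3.71154^2 - 1 = 12.7755
T = 1/12.7755 = 0.0782748
Efficiency = (1 - 0.0782748)*100 = 92.173 %


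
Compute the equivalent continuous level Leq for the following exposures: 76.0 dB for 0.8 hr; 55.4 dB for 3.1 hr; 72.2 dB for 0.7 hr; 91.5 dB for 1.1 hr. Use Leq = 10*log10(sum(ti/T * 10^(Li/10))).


T_total = 0.8 + 3.1 + 0.7 + 1.1 = 5.7 hr
(0.8/5.7) * 10^(76.0/10) = 5.58747e+06
(3.1/5.7) * 10^(55.4/10) = 188576
(0.7/5.7) * 10^(72.2/10) = 2.03809e+06
(1.1/5.7) * 10^(91.5/10) = 2.72595e+08
Sum = 5.58747e+06 + 188576 + 2.03809e+06 + 2.72595e+08 = 2.80409e+08
Leq = 10*log10(2.80409e+08) = 84.478 dB


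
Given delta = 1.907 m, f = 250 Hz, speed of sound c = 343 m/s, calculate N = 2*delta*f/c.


N = 2*delta*f/c = 2*delta/lambda, where lambda = c/f
lambda = 343 / 250 = 1.372 m
N = 2 * 1.907 / 1.372 = 2.7799


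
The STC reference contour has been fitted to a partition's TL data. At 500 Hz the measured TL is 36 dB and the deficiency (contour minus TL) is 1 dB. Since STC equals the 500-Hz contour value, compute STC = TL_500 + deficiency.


By ASTM E413, STC = value of the fitted reference contour at 500 Hz.
Contour value at 500 Hz = TL_500 + deficiency = 36 + 1 = 37
STC = 37


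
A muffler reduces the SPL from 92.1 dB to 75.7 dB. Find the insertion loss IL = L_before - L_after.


Insertion loss = SPL without muffler - SPL with muffler
IL = 92.1 - 75.7 = 16.4 dB


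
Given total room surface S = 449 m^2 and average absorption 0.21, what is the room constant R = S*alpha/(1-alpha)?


R = 449 * 0.21 / (1 - 0.21) = 119.35 m^2


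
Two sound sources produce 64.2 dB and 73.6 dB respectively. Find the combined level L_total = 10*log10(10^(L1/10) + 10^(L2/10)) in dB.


10^(64.2/10) = 2.63027e+06
10^(73.6/10) = 2.29087e+07
Sum = 2.63027e+06 + 2.29087e+07 = 2.5539e+07
L_total = 10*log10(2.5539e+07) = 74.072 dB


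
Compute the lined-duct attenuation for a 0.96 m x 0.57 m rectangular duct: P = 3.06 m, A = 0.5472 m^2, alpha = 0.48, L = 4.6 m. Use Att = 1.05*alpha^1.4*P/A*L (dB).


alpha^1.4 = 0.48^1.4 = 0.35788
Attenuation rate = 1.05 * alpha^1.4 * P / A
= 1.05 * 0.35788 * 3.06 / 0.5472 = 2.10137 dB/m
Total Att = 2.10137 * 4.6 = 9.6663 dB


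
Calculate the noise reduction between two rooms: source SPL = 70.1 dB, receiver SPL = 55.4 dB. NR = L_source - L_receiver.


NR = L_source - L_receiver (difference between source and receiving room levels)
NR = 70.1 - 55.4 = 14.7 dB


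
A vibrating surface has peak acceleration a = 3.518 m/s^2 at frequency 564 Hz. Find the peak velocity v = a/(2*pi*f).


omega = 2*pi*f = 2*pi*564 = 3543.72 rad/s
v = a / omega = 3.518 / 3543.72 = 0.00099274 m/s


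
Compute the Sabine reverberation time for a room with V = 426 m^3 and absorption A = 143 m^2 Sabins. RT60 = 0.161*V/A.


RT60 = 0.161 * 426 / 143 = 0.47962 s


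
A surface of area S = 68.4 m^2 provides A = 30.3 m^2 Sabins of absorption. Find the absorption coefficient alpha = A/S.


Absorption coefficient = absorbed power / incident power
alpha = A / S = 30.3 / 68.4 = 0.44298


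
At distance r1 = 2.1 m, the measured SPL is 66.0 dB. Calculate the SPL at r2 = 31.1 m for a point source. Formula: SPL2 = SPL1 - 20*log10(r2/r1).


r2/r1 = 31.1/2.1 = 14.8095
Correction = 20*log10(14.8095) = 23.4108 dB
SPL2 = 66.0 - 23.4108 = 42.589 dB


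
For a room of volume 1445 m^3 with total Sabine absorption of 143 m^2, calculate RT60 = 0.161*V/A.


RT60 = 0.161 * 1445 / 143 = 1.6269 s


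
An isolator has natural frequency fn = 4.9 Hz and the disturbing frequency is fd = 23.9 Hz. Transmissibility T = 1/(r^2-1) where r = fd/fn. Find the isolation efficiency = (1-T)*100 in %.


r = 23.9 / 4.9 = 4.87755
r^2 - 1 = 4.87755^2 - 1 = 22.7905
T = 1/22.7905 = 0.0438779
Efficiency = (1 - 0.0438779)*100 = 95.612 %


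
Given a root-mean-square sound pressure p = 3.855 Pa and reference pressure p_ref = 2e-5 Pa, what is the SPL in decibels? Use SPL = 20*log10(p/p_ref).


p / p_ref = 3.855 / 2e-5 = 192750
SPL = 20 * log10(192750) = 105.7 dB


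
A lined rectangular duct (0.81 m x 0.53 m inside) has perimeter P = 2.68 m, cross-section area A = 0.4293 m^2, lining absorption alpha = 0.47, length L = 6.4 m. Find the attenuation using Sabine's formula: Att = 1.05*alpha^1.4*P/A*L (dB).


alpha^1.4 = 0.47^1.4 = 0.347486
Attenuation rate = 1.05 * alpha^1.4 * P / A
= 1.05 * 0.347486 * 2.68 / 0.4293 = 2.27772 dB/m
Total Att = 2.27772 * 6.4 = 14.577 dB


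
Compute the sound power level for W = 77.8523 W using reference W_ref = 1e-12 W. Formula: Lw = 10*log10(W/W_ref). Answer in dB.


W / W_ref = 77.8523 / 1e-12 = 7.78523e+13
Lw = 10 * log10(7.78523e+13) = 138.91 dB


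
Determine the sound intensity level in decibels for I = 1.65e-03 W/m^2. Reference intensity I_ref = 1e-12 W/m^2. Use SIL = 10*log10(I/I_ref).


I / I_ref = 1.65e-03 / 1e-12 = 1.65e+09
SIL = 10 * log10(1.65e+09) = 92.175 dB


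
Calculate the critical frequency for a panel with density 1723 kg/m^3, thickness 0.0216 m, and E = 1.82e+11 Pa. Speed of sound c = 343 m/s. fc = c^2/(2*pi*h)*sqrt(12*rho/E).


12*rho/E = 12*1723/1.82e+11 = 1.13604e-07
sqrt(12*rho/E) = sqrt(1.13604e-07) = 0.000337052
c^2/(2*pi*h) = 343^2/(2*pi*0.0216) = 866871
fc = 866871 * 0.000337052 = 292.18 Hz


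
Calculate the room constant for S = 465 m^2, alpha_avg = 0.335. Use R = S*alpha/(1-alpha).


R = 465 * 0.335 / (1 - 0.335) = 234.25 m^2


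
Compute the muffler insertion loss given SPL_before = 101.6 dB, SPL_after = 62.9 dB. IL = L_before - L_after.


Insertion loss = SPL without muffler - SPL with muffler
IL = 101.6 - 62.9 = 38.7 dB


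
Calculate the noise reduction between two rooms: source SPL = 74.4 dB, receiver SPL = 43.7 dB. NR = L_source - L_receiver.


NR = L_source - L_receiver (difference between source and receiving room levels)
NR = 74.4 - 43.7 = 30.7 dB


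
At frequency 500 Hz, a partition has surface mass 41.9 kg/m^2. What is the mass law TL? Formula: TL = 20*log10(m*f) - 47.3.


m * f = 41.9 * 500 = 20950
20*log10(20950) = 86.4237 dB
TL = 86.4237 - 47.3 = 39.124 dB


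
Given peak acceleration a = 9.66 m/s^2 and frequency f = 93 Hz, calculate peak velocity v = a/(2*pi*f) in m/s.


omega = 2*pi*f = 2*pi*93 = 584.336 rad/s
v = a / omega = 9.66 / 584.336 = 0.016532 m/s


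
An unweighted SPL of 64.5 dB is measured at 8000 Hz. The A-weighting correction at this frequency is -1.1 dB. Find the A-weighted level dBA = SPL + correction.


A-weighting table: 8000 Hz -> -1.1 dB correction
SPL_A = SPL + correction = 64.5 + (-1.1) = 63.4 dBA


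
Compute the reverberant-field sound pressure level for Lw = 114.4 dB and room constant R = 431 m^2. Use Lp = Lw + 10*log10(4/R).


4/R = 4/431 = 0.00928074
Lp = 114.4 + 10*log10(0.00928074) = 94.076 dB


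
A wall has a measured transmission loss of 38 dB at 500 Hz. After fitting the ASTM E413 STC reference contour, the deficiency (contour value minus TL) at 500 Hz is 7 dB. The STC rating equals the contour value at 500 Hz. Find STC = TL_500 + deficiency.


By ASTM E413, STC = value of the fitted reference contour at 500 Hz.
Contour value at 500 Hz = TL_500 + deficiency = 38 + 7 = 45
STC = 45


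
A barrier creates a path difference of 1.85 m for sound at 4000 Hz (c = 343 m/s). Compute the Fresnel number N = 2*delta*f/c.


N = 2*delta*f/c = 2*delta/lambda, where lambda = c/f
lambda = 343 / 4000 = 0.08575 m
N = 2 * 1.85 / 0.08575 = 43.149


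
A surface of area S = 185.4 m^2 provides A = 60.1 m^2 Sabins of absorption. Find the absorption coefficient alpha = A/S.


Absorption coefficient = absorbed power / incident power
alpha = A / S = 60.1 / 185.4 = 0.32416


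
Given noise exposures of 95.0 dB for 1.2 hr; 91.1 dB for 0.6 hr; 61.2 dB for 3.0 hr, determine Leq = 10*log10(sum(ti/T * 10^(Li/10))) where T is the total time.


T_total = 1.2 + 0.6 + 3.0 = 4.8 hr
(1.2/4.8) * 10^(95.0/10) = 7.90569e+08
(0.6/4.8) * 10^(91.1/10) = 1.61031e+08
(3.0/4.8) * 10^(61.2/10) = 823910
Sum = 7.90569e+08 + 1.61031e+08 + 823910 = 9.52424e+08
Leq = 10*log10(9.52424e+08) = 89.788 dB


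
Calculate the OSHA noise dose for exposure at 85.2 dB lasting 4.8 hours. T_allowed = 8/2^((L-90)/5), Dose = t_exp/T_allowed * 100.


T_allowed = 8 / 2^((85.2 - 90)/5) = 15.5625 hr
Dose = 4.8 / 15.5625 * 100 = 30.843 %


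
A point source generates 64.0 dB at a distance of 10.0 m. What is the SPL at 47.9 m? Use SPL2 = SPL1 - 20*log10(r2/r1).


r2/r1 = 47.9/10.0 = 4.79
Correction = 20*log10(4.79) = 13.6067 dB
SPL2 = 64.0 - 13.6067 = 50.393 dB


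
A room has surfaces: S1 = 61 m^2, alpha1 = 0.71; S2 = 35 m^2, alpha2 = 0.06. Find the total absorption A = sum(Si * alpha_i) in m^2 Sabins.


61 * 0.71 = 43.31
35 * 0.06 = 2.1
A_total = 43.31 + 2.1 = 45.41 m^2


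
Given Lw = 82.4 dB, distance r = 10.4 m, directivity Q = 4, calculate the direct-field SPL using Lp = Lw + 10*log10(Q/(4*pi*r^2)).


4*pi*r^2 = 4*pi*10.4^2 = 1359.18 m^2
Q / (4*pi*r^2) = 4 / 1359.18 = 0.00294295
Lp = 82.4 + 10*log10(0.00294295) = 57.088 dB


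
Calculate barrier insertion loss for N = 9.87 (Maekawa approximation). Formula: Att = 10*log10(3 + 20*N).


3 + 20*N = 3 + 20*9.87 = 200.4
Att = 10*log10(200.4) = 23.019 dB


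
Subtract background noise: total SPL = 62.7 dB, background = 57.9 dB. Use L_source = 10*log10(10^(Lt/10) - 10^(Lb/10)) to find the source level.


10^(62.7/10) = 1.86209e+06
10^(57.9/10) = 616595
Difference = 1.86209e+06 - 616595 = 1.2455e+06
L_source = 10*log10(1.2455e+06) = 60.953 dB


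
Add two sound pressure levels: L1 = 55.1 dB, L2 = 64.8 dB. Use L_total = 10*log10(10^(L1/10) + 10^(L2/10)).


10^(55.1/10) = 323594
10^(64.8/10) = 3.01995e+06
Sum = 323594 + 3.01995e+06 = 3.34354e+06
L_total = 10*log10(3.34354e+06) = 65.242 dB


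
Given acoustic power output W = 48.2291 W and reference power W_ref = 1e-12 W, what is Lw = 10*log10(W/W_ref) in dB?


W / W_ref = 48.2291 / 1e-12 = 4.82291e+13
Lw = 10 * log10(4.82291e+13) = 136.83 dB


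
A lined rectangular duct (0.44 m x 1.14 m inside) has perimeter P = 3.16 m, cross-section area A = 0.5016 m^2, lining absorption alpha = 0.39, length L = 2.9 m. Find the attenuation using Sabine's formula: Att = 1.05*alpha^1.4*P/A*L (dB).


alpha^1.4 = 0.39^1.4 = 0.267603
Attenuation rate = 1.05 * alpha^1.4 * P / A
= 1.05 * 0.267603 * 3.16 / 0.5016 = 1.77015 dB/m
Total Att = 1.77015 * 2.9 = 5.1334 dB


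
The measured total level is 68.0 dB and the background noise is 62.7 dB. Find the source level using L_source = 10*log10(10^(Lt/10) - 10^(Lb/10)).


10^(68.0/10) = 6.30957e+06
10^(62.7/10) = 1.86209e+06
Difference = 6.30957e+06 - 1.86209e+06 = 4.44748e+06
L_source = 10*log10(4.44748e+06) = 66.481 dB


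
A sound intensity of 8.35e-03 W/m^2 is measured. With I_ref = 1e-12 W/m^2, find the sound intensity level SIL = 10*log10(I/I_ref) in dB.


I / I_ref = 8.35e-03 / 1e-12 = 8.35e+09
SIL = 10 * log10(8.35e+09) = 99.217 dB


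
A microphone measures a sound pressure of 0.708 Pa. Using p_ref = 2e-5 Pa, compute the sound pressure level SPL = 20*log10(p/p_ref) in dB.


p / p_ref = 0.708 / 2e-5 = 35400
SPL = 20 * log10(35400) = 90.98 dB


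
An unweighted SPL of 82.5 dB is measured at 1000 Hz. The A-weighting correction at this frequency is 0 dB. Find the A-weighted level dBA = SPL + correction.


A-weighting table: 1000 Hz -> 0 dB correction
SPL_A = SPL + correction = 82.5 + (0) = 82.5 dBA


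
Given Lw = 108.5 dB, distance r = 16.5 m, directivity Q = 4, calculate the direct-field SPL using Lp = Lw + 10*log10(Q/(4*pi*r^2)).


4*pi*r^2 = 4*pi*16.5^2 = 3421.19 m^2
Q / (4*pi*r^2) = 4 / 3421.19 = 0.00116918
Lp = 108.5 + 10*log10(0.00116918) = 79.179 dB


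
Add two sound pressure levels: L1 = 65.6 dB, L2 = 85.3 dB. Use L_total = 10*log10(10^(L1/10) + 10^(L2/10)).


10^(65.6/10) = 3.63078e+06
10^(85.3/10) = 3.38844e+08
Sum = 3.63078e+06 + 3.38844e+08 = 3.42475e+08
L_total = 10*log10(3.42475e+08) = 85.346 dB


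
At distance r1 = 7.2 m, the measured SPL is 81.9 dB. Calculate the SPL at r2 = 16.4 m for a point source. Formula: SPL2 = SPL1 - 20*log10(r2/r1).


r2/r1 = 16.4/7.2 = 2.27778
Correction = 20*log10(2.27778) = 7.15024 dB
SPL2 = 81.9 - 7.15024 = 74.75 dB


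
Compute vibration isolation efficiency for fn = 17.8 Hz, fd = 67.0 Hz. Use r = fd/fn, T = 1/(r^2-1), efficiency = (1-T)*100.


r = 67.0 / 17.8 = 3.76404
r^2 - 1 = 3.76404^2 - 1 = 13.168
T = 1/13.168 = 0.0759417
Efficiency = (1 - 0.0759417)*100 = 92.406 %


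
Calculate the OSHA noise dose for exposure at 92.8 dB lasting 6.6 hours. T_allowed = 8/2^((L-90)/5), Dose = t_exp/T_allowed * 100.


T_allowed = 8 / 2^((92.8 - 90)/5) = 5.42642 hr
Dose = 6.6 / 5.42642 * 100 = 121.63 %


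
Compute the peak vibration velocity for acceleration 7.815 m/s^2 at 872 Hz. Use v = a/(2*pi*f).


omega = 2*pi*f = 2*pi*872 = 5478.94 rad/s
v = a / omega = 7.815 / 5478.94 = 0.0014264 m/s


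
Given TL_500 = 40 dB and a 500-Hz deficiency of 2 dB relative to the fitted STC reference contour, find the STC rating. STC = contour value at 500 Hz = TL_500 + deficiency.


By ASTM E413, STC = value of the fitted reference contour at 500 Hz.
Contour value at 500 Hz = TL_500 + deficiency = 40 + 2 = 42
STC = 42


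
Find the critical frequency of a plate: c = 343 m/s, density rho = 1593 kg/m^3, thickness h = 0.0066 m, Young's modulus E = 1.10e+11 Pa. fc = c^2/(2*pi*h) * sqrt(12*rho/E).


12*rho/E = 12*1593/1.10e+11 = 1.73782e-07
sqrt(12*rho/E) = sqrt(1.73782e-07) = 0.000416872
c^2/(2*pi*h) = 343^2/(2*pi*0.0066) = 2.83703e+06
fc = 2.83703e+06 * 0.000416872 = 1182.7 Hz


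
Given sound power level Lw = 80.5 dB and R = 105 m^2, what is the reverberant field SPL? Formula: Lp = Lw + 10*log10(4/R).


4/R = 4/105 = 0.0380952
Lp = 80.5 + 10*log10(0.0380952) = 66.309 dB


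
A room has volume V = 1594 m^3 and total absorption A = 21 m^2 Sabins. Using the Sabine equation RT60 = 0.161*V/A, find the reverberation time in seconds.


RT60 = 0.161 * 1594 / 21 = 12.221 s


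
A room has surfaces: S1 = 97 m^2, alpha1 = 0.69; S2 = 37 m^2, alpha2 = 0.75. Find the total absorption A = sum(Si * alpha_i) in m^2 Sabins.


97 * 0.69 = 66.93
37 * 0.75 = 27.75
A_total = 66.93 + 27.75 = 94.68 m^2


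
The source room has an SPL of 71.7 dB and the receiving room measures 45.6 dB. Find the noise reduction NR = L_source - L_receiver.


NR = L_source - L_receiver (difference between source and receiving room levels)
NR = 71.7 - 45.6 = 26.1 dB


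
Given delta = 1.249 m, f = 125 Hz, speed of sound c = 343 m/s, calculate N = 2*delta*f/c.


N = 2*delta*f/c = 2*delta/lambda, where lambda = c/f
lambda = 343 / 125 = 2.744 m
N = 2 * 1.249 / 2.744 = 0.91035


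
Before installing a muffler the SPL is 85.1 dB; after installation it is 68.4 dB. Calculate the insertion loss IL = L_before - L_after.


Insertion loss = SPL without muffler - SPL with muffler
IL = 85.1 - 68.4 = 16.7 dB


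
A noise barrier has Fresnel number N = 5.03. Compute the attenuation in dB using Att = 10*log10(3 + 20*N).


3 + 20*N = 3 + 20*5.03 = 103.6
Att = 10*log10(103.6) = 20.154 dB


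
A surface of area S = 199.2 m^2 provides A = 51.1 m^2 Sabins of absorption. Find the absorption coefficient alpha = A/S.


Absorption coefficient = absorbed power / incident power
alpha = A / S = 51.1 / 199.2 = 0.25653
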